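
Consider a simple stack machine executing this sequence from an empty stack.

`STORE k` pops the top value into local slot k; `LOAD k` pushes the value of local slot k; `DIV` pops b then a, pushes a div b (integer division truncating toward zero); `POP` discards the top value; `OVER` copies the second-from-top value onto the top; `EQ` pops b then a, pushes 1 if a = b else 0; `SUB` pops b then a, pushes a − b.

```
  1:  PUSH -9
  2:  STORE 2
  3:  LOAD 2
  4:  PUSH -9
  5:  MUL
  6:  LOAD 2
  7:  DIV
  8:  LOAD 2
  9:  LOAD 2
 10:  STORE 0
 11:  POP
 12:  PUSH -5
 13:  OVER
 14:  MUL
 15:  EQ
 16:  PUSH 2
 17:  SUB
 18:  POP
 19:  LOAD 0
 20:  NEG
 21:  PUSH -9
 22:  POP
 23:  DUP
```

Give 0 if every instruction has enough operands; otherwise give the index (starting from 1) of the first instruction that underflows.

PUSH -9 -> -9
STORE 2 -> (empty)
LOAD 2  -> -9
PUSH -9 -> -9 -9
MUL     -> 81
LOAD 2  -> 81 -9
DIV     -> -9
LOAD 2  -> -9 -9
LOAD 2  -> -9 -9 -9
STORE 0 -> -9 -9
POP     -> -9
PUSH -5 -> -9 -5
OVER    -> -9 -5 -9
MUL     -> -9 45
EQ      -> 0
PUSH 2  -> 0 2
SUB     -> -2
POP     -> (empty)
LOAD 0  -> -9
NEG     -> 9
PUSH -9 -> 9 -9
POP     -> 9
DUP     -> 9 9

0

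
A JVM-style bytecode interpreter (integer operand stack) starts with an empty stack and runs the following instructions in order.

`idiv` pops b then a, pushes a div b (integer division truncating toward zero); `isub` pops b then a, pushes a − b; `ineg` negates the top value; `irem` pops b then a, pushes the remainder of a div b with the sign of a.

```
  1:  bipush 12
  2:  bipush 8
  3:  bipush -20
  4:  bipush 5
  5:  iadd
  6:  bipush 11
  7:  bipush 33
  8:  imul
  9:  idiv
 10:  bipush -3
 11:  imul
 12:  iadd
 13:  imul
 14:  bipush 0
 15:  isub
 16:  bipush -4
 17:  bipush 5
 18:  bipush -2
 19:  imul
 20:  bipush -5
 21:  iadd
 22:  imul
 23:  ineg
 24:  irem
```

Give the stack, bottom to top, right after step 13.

[96]

bipush 12  : [12]
bipush 8   : [12, 8]
bipush -20 : [12, 8, -20]
bipush 5   : [12, 8, -20, 5]
iadd       : [12, 8, -15]
bipush 11  : [12, 8, -15, 11]
bipush 33  : [12, 8, -15, 11, 33]
imul       : [12, 8, -15, 363]
idiv       : [12, 8, 0]
bipush -3  : [12, 8, 0, -3]
imul       : [12, 8, 0]
iadd       : [12, 8]
imul       : [96]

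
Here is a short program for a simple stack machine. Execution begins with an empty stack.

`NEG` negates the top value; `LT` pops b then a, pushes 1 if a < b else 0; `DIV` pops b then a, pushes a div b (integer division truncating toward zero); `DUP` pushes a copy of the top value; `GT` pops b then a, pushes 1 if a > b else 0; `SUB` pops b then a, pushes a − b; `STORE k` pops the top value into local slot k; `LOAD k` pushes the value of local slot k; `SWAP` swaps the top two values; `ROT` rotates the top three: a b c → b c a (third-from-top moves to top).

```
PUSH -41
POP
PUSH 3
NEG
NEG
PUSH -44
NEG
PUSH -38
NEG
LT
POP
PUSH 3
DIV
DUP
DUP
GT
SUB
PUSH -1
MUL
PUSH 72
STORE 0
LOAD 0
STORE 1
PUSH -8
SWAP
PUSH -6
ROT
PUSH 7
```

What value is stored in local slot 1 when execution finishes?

PUSH -41 : -41
POP      : (empty)
PUSH 3   : 3
NEG      : -3
NEG      : 3
PUSH -44 : 3 -44
NEG      : 3 44
PUSH -38 : 3 44 -38
NEG      : 3 44 38
LT       : 3 0
POP      : 3
PUSH 3   : 3 3
DIV      : 1
DUP      : 1 1
DUP      : 1 1 1
GT       : 1 0
SUB      : 1
PUSH -1  : 1 -1
MUL      : -1
PUSH 72  : -1 72
STORE 0  : -1
LOAD 0   : -1 72
STORE 1  : -1
PUSH -8  : -1 -8
SWAP     : -8 -1
PUSH -6  : -8 -1 -6
ROT      : -1 -6 -8
PUSH 7   : -1 -6 -8 7

72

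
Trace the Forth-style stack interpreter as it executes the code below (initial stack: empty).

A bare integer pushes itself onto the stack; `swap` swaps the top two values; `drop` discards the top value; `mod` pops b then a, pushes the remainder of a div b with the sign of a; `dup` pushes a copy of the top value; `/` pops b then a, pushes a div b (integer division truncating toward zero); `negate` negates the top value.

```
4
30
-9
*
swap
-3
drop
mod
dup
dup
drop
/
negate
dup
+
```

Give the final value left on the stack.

-2

4      → [4]
30     → [4, 30]
-9     → [4, 30, -9]
*      → [4, -270]
swap   → [-270, 4]
-3     → [-270, 4, -3]
drop   → [-270, 4]
mod    → [-2]
dup    → [-2, -2]
dup    → [-2, -2, -2]
drop   → [-2, -2]
/      → [1]
negate → [-1]
dup    → [-1, -1]
+      → [-2]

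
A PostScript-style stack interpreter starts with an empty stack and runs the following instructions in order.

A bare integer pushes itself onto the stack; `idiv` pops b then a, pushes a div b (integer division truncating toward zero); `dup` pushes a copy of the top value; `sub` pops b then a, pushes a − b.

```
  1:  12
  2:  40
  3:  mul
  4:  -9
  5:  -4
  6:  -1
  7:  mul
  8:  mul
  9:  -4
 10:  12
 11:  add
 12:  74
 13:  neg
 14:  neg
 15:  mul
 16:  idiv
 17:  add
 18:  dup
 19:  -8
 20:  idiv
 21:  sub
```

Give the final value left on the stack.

540

12   → 12
40   → 12 40
mul  → 480
-9   → 480 -9
-4   → 480 -9 -4
-1   → 480 -9 -4 -1
mul  → 480 -9 4
mul  → 480 -36
-4   → 480 -36 -4
12   → 480 -36 -4 12
add  → 480 -36 8
74   → 480 -36 8 74
neg  → 480 -36 8 -74
neg  → 480 -36 8 74
mul  → 480 -36 592
idiv → 480 0
add  → 480
dup  → 480 480
-8   → 480 480 -8
idiv → 480 -60
sub  → 540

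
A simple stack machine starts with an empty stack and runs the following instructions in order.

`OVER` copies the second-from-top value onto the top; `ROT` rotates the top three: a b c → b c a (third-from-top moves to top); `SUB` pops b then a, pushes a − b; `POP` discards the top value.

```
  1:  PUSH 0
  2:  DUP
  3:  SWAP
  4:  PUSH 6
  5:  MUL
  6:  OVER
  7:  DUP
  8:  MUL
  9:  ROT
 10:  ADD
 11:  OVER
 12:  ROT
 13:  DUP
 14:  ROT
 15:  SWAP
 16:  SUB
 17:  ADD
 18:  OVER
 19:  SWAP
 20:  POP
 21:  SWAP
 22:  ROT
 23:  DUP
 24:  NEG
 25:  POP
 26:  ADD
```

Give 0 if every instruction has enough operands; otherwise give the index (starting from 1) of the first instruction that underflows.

PUSH 0  0
DUP     0 0
SWAP    0 0
PUSH 6  0 0 6
MUL     0 0
OVER    0 0 0
DUP     0 0 0 0
MUL     0 0 0
ROT     0 0 0
ADD     0 0
OVER    0 0 0
ROT     0 0 0
DUP     0 0 0 0
ROT     0 0 0 0
SWAP    0 0 0 0
SUB     0 0 0
ADD     0 0
OVER    0 0 0
SWAP    0 0 0
POP     0 0
SWAP    0 0
ROT  — needs 3 operands, stack has 2 → underflow

22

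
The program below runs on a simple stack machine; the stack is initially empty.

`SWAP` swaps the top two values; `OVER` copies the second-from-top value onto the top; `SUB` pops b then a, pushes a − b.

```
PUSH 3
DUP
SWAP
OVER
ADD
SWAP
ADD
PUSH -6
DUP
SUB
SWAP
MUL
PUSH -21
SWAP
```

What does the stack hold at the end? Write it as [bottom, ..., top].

PUSH 3   -> [3]
DUP      -> [3, 3]
SWAP     -> [3, 3]
OVER     -> [3, 3, 3]
ADD      -> [3, 6]
SWAP     -> [6, 3]
ADD      -> [9]
PUSH -6  -> [9, -6]
DUP      -> [9, -6, -6]
SUB      -> [9, 0]
SWAP     -> [0, 9]
MUL      -> [0]
PUSH -21 -> [0, -21]
SWAP     -> [-21, 0]

[-21, 0]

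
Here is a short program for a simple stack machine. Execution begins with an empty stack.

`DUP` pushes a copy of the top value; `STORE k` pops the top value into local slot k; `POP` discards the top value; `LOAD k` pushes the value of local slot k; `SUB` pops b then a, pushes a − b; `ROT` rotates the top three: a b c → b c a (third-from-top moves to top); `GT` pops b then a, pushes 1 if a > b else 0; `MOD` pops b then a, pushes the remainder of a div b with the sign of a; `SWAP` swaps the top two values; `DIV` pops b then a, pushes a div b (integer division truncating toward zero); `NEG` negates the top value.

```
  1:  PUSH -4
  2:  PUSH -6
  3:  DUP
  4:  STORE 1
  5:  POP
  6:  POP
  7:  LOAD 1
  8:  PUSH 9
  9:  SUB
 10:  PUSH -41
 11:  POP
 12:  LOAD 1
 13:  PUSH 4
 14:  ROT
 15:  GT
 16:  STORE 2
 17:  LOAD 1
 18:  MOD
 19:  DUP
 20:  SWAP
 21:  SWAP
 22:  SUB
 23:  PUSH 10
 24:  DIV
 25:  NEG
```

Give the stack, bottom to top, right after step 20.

[0, 0]

PUSH -4  -> [-4]
PUSH -6  -> [-4, -6]
DUP      -> [-4, -6, -6]
STORE 1  -> [-4, -6]
POP      -> [-4]
POP      -> []
LOAD 1   -> [-6]
PUSH 9   -> [-6, 9]
SUB      -> [-15]
PUSH -41 -> [-15, -41]
POP      -> [-15]
LOAD 1   -> [-15, -6]
PUSH 4   -> [-15, -6, 4]
ROT      -> [-6, 4, -15]
GT       -> [-6, 1]
STORE 2  -> [-6]
LOAD 1   -> [-6, -6]
MOD      -> [0]
DUP      -> [0, 0]
SWAP     -> [0, 0]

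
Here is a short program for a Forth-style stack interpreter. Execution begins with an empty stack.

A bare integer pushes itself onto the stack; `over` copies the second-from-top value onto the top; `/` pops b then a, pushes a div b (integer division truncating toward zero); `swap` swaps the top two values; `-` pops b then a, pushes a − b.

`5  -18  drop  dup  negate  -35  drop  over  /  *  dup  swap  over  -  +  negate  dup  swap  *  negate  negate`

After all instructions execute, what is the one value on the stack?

25

5       5
-18     5 -18
drop    5
dup     5 5
negate  5 -5
-35     5 -5 -35
drop    5 -5
over    5 -5 5
/       5 -1
*       -5
dup     -5 -5
swap    -5 -5
over    -5 -5 -5
-       -5 0
+       -5
negate  5
dup     5 5
swap    5 5
*       25
negate  -25
negate  25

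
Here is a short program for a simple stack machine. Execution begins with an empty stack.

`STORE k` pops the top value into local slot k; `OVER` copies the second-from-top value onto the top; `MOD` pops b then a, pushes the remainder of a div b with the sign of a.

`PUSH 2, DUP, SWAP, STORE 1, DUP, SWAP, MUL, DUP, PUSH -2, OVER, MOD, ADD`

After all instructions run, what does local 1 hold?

2

PUSH 2  : [2]
DUP     : [2, 2]
SWAP    : [2, 2]
STORE 1 : [2]
DUP     : [2, 2]
SWAP    : [2, 2]
MUL     : [4]
DUP     : [4, 4]
PUSH -2 : [4, 4, -2]
OVER    : [4, 4, -2, 4]
MOD     : [4, 4, -2]
ADD     : [4, 2]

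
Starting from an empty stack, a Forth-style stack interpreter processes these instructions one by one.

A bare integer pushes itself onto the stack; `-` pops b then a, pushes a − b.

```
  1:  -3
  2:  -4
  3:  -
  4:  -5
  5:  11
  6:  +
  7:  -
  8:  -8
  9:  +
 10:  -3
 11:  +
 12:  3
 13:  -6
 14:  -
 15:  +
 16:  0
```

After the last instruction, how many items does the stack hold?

-3 -> -3
-4 -> -3 -4
-  -> 1
-5 -> 1 -5
11 -> 1 -5 11
+  -> 1 6
-  -> -5
-8 -> -5 -8
+  -> -13
-3 -> -13 -3
+  -> -16
3  -> -16 3
-6 -> -16 3 -6
-  -> -16 9
+  -> -7
0  -> -7 0

2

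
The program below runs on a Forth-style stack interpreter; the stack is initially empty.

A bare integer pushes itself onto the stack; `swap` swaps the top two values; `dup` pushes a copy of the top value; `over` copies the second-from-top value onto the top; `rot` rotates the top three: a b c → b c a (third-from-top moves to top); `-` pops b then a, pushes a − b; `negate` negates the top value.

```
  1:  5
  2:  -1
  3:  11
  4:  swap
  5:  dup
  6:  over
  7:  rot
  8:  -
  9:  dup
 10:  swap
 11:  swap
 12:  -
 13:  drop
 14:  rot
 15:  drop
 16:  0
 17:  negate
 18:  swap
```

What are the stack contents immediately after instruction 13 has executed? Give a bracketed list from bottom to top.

[5, 11, -1]

5     5
-1    5 -1
11    5 -1 11
swap  5 11 -1
dup   5 11 -1 -1
over  5 11 -1 -1 -1
rot   5 11 -1 -1 -1
-     5 11 -1 0
dup   5 11 -1 0 0
swap  5 11 -1 0 0
swap  5 11 -1 0 0
-     5 11 -1 0
drop  5 11 -1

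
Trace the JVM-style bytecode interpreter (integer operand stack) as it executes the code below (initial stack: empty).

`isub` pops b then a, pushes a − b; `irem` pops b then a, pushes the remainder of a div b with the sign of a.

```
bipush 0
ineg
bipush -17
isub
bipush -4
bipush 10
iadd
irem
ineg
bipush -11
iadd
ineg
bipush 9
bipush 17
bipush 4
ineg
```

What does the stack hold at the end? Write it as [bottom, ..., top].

[16, 9, 17, -4]

bipush 0    0
ineg        0
bipush -17  0 -17
isub        17
bipush -4   17 -4
bipush 10   17 -4 10
iadd        17 6
irem        5
ineg        -5
bipush -11  -5 -11
iadd        -16
ineg        16
bipush 9    16 9
bipush 17   16 9 17
bipush 4    16 9 17 4
ineg        16 9 17 -4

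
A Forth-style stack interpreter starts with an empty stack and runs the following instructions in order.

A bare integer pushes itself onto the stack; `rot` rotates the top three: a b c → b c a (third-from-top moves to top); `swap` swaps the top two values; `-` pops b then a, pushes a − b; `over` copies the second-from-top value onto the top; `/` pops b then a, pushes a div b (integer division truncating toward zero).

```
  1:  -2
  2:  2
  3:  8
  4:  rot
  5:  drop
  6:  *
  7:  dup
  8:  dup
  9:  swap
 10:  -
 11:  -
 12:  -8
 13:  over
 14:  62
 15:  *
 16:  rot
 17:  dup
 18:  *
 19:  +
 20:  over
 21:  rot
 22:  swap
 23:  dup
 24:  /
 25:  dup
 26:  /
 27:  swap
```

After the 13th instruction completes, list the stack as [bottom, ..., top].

-2   → [-2]
2    → [-2, 2]
8    → [-2, 2, 8]
rot  → [2, 8, -2]
drop → [2, 8]
*    → [16]
dup  → [16, 16]
dup  → [16, 16, 16]
swap → [16, 16, 16]
-    → [16, 0]
-    → [16]
-8   → [16, -8]
over → [16, -8, 16]

[16, -8, 16]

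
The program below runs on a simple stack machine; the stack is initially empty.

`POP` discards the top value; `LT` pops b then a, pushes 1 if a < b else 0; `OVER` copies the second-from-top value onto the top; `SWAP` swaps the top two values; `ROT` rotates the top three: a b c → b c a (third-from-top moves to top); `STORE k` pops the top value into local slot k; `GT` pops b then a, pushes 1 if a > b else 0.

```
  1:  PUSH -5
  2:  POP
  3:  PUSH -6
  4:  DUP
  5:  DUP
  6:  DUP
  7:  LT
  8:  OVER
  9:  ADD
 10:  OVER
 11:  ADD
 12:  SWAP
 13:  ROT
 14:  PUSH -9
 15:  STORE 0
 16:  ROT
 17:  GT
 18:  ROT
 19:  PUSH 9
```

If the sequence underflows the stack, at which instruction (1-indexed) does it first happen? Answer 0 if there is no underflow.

18

PUSH -5  [-5]
POP      []
PUSH -6  [-6]
DUP      [-6, -6]
DUP      [-6, -6, -6]
DUP      [-6, -6, -6, -6]
LT       [-6, -6, 0]
OVER     [-6, -6, 0, -6]
ADD      [-6, -6, -6]
OVER     [-6, -6, -6, -6]
ADD      [-6, -6, -12]
SWAP     [-6, -12, -6]
ROT      [-12, -6, -6]
PUSH -9  [-12, -6, -6, -9]
STORE 0  [-12, -6, -6]
ROT      [-6, -6, -12]
GT       [-6, 1]
ROT  — needs 3 operands, stack has 2 → underflow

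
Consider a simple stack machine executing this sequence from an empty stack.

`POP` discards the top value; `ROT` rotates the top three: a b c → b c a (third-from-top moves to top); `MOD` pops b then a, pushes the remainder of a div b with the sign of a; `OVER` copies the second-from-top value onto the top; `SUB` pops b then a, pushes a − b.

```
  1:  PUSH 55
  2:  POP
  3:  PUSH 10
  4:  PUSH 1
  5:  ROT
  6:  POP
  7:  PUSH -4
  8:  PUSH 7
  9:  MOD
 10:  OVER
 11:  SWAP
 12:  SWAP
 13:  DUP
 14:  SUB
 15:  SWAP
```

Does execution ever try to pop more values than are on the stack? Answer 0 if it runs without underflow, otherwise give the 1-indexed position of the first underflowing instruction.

5

PUSH 55  55
POP      (empty)
PUSH 10  10
PUSH 1   10 1
ROT  — needs 3 operands, stack has 2 → underflow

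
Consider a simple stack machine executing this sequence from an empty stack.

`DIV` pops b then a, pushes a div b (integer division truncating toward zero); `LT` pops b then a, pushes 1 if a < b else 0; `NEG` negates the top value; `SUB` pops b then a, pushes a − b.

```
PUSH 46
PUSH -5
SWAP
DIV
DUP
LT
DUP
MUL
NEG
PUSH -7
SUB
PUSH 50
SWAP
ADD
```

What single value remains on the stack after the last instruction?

57

PUSH 46 -> [46]
PUSH -5 -> [46, -5]
SWAP    -> [-5, 46]
DIV     -> [0]
DUP     -> [0, 0]
LT      -> [0]
DUP     -> [0, 0]
MUL     -> [0]
NEG     -> [0]
PUSH -7 -> [0, -7]
SUB     -> [7]
PUSH 50 -> [7, 50]
SWAP    -> [50, 7]
ADD     -> [57]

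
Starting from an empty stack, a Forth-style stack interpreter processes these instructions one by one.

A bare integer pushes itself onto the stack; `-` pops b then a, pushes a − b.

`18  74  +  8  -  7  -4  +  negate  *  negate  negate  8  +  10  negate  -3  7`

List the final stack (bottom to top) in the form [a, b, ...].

[-244, -10, -3, 7]

18      [18]
74      [18, 74]
+       [92]
8       [92, 8]
-       [84]
7       [84, 7]
-4      [84, 7, -4]
+       [84, 3]
negate  [84, -3]
*       [-252]
negate  [252]
negate  [-252]
8       [-252, 8]
+       [-244]
10      [-244, 10]
negate  [-244, -10]
-3      [-244, -10, -3]
7       [-244, -10, -3, 7]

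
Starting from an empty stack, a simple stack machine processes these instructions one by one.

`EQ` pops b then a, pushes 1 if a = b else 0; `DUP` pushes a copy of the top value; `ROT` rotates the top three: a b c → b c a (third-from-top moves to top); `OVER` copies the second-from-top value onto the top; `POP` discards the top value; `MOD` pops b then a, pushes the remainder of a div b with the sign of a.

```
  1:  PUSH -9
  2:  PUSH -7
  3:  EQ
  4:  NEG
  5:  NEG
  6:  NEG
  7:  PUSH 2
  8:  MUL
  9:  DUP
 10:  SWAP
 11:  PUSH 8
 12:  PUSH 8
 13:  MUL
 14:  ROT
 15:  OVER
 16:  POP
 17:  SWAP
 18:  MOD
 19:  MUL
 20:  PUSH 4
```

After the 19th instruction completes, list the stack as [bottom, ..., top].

[0]

PUSH -9  -9
PUSH -7  -9 -7
EQ       0
NEG      0
NEG      0
NEG      0
PUSH 2   0 2
MUL      0
DUP      0 0
SWAP     0 0
PUSH 8   0 0 8
PUSH 8   0 0 8 8
MUL      0 0 64
ROT      0 64 0
OVER     0 64 0 64
POP      0 64 0
SWAP     0 0 64
MOD      0 0
MUL      0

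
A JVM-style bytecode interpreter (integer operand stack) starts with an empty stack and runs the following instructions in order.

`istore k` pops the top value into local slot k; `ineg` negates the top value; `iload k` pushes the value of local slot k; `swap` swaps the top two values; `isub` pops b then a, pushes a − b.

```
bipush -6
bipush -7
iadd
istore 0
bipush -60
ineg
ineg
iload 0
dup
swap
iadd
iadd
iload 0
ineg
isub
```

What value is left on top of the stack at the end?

bipush -6  -> -6
bipush -7  -> -6 -7
iadd       -> -13
istore 0   -> (empty)
bipush -60 -> -60
ineg       -> 60
ineg       -> -60
iload 0    -> -60 -13
dup        -> -60 -13 -13
swap       -> -60 -13 -13
iadd       -> -60 -26
iadd       -> -86
iload 0    -> -86 -13
ineg       -> -86 13
isub       -> -99

-99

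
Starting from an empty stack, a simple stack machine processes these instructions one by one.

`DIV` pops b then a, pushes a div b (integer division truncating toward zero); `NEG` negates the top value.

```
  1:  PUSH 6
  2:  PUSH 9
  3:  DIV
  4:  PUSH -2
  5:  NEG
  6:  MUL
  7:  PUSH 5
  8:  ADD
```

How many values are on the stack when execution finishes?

PUSH 6  : 6
PUSH 9  : 6 9
DIV     : 0
PUSH -2 : 0 -2
NEG     : 0 2
MUL     : 0
PUSH 5  : 0 5
ADD     : 5

1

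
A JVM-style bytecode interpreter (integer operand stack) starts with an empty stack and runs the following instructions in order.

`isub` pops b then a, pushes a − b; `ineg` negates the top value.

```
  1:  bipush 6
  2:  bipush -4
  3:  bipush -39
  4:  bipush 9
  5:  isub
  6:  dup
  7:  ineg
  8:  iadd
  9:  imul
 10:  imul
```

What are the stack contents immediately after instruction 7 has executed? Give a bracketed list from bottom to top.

[6, -4, -48, 48]

bipush 6   → [6]
bipush -4  → [6, -4]
bipush -39 → [6, -4, -39]
bipush 9   → [6, -4, -39, 9]
isub       → [6, -4, -48]
dup        → [6, -4, -48, -48]
ineg       → [6, -4, -48, 48]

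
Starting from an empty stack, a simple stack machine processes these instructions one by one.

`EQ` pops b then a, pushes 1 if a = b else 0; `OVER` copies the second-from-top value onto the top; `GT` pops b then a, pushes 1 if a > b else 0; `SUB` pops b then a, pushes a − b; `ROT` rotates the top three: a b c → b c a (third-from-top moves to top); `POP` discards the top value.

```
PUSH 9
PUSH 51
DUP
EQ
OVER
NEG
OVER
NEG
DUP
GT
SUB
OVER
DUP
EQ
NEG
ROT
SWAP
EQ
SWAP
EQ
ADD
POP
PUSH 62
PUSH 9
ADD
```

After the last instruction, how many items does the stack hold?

1

PUSH 9  -> 9
PUSH 51 -> 9 51
DUP     -> 9 51 51
EQ      -> 9 1
OVER    -> 9 1 9
NEG     -> 9 1 -9
OVER    -> 9 1 -9 1
NEG     -> 9 1 -9 -1
DUP     -> 9 1 -9 -1 -1
GT      -> 9 1 -9 0
SUB     -> 9 1 -9
OVER    -> 9 1 -9 1
DUP     -> 9 1 -9 1 1
EQ      -> 9 1 -9 1
NEG     -> 9 1 -9 -1
ROT     -> 9 -9 -1 1
SWAP    -> 9 -9 1 -1
EQ      -> 9 -9 0
SWAP    -> 9 0 -9
EQ      -> 9 0
ADD     -> 9
POP     -> (empty)
PUSH 62 -> 62
PUSH 9  -> 62 9
ADD     -> 71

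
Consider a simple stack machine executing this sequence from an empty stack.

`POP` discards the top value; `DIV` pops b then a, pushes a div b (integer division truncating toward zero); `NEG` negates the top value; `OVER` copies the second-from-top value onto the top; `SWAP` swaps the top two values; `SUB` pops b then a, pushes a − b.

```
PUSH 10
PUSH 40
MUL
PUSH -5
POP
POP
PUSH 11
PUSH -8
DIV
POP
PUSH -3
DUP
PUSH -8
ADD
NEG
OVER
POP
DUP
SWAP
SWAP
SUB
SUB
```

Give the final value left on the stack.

PUSH 10 → [10]
PUSH 40 → [10, 40]
MUL     → [400]
PUSH -5 → [400, -5]
POP     → [400]
POP     → []
PUSH 11 → [11]
PUSH -8 → [11, -8]
DIV     → [-1]
POP     → []
PUSH -3 → [-3]
DUP     → [-3, -3]
PUSH -8 → [-3, -3, -8]
ADD     → [-3, -11]
NEG     → [-3, 11]
OVER    → [-3, 11, -3]
POP     → [-3, 11]
DUP     → [-3, 11, 11]
SWAP    → [-3, 11, 11]
SWAP    → [-3, 11, 11]
SUB     → [-3, 0]
SUB     → [-3]

-3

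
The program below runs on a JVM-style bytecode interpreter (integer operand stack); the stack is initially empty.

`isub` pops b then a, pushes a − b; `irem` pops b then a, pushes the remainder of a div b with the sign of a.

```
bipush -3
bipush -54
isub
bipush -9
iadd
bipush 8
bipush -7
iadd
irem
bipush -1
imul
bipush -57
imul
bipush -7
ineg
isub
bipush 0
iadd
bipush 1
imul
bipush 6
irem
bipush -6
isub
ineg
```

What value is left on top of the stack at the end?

bipush -3  : -3
bipush -54 : -3 -54
isub       : 51
bipush -9  : 51 -9
iadd       : 42
bipush 8   : 42 8
bipush -7  : 42 8 -7
iadd       : 42 1
irem       : 0
bipush -1  : 0 -1
imul       : 0
bipush -57 : 0 -57
imul       : 0
bipush -7  : 0 -7
ineg       : 0 7
isub       : -7
bipush 0   : -7 0
iadd       : -7
bipush 1   : -7 1
imul       : -7
bipush 6   : -7 6
irem       : -1
bipush -6  : -1 -6
isub       : 5
ineg       : -5

-5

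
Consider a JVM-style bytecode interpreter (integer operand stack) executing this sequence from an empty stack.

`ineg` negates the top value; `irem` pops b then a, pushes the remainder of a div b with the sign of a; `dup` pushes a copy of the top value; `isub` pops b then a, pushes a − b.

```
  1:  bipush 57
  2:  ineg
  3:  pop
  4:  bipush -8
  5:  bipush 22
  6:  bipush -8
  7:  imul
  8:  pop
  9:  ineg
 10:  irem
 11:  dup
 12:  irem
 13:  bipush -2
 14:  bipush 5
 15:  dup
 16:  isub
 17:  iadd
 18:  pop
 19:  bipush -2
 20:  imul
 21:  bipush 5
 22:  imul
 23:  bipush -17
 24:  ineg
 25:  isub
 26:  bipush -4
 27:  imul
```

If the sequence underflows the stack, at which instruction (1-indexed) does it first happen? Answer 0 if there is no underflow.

bipush 57 → [57]
ineg      → [-57]
pop       → []
bipush -8 → [-8]
bipush 22 → [-8, 22]
bipush -8 → [-8, 22, -8]
imul      → [-8, -176]
pop       → [-8]
ineg      → [8]
irem  — needs 2 operands, stack has 1 → underflow

10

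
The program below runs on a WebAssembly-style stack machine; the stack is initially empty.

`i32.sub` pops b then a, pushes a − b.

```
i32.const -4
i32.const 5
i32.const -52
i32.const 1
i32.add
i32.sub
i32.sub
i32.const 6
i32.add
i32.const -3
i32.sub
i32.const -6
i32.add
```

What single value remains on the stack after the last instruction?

i32.const -4  -> [-4]
i32.const 5   -> [-4, 5]
i32.const -52 -> [-4, 5, -52]
i32.const 1   -> [-4, 5, -52, 1]
i32.add       -> [-4, 5, -51]
i32.sub       -> [-4, 56]
i32.sub       -> [-60]
i32.const 6   -> [-60, 6]
i32.add       -> [-54]
i32.const -3  -> [-54, -3]
i32.sub       -> [-51]
i32.const -6  -> [-51, -6]
i32.add       -> [-57]

-57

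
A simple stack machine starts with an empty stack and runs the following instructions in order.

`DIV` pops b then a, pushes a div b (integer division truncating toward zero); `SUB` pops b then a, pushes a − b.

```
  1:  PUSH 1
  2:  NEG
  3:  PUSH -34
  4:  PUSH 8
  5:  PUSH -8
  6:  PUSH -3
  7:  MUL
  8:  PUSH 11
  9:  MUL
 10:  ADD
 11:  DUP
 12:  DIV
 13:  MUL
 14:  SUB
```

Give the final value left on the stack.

PUSH 1   -> [1]
NEG      -> [-1]
PUSH -34 -> [-1, -34]
PUSH 8   -> [-1, -34, 8]
PUSH -8  -> [-1, -34, 8, -8]
PUSH -3  -> [-1, -34, 8, -8, -3]
MUL      -> [-1, -34, 8, 24]
PUSH 11  -> [-1, -34, 8, 24, 11]
MUL      -> [-1, -34, 8, 264]
ADD      -> [-1, -34, 272]
DUP      -> [-1, -34, 272, 272]
DIV      -> [-1, -34, 1]
MUL      -> [-1, -34]
SUB      -> [33]

33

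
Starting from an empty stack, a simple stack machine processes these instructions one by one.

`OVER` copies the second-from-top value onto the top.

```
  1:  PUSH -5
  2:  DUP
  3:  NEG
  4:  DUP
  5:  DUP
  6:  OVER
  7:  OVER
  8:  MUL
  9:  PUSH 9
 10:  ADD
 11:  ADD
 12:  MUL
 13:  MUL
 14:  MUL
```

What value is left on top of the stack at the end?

PUSH -5 -> -5
DUP     -> -5 -5
NEG     -> -5 5
DUP     -> -5 5 5
DUP     -> -5 5 5 5
OVER    -> -5 5 5 5 5
OVER    -> -5 5 5 5 5 5
MUL     -> -5 5 5 5 25
PUSH 9  -> -5 5 5 5 25 9
ADD     -> -5 5 5 5 34
ADD     -> -5 5 5 39
MUL     -> -5 5 195
MUL     -> -5 975
MUL     -> -4875

-4875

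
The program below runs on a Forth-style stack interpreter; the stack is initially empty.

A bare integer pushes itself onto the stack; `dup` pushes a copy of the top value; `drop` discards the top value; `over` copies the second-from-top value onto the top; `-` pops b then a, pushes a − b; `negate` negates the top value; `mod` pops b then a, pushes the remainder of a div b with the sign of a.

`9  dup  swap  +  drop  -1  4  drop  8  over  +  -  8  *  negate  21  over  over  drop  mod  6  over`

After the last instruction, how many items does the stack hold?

9      : 9
dup    : 9 9
swap   : 9 9
+      : 18
drop   : (empty)
-1     : -1
4      : -1 4
drop   : -1
8      : -1 8
over   : -1 8 -1
+      : -1 7
-      : -8
8      : -8 8
*      : -64
negate : 64
21     : 64 21
over   : 64 21 64
over   : 64 21 64 21
drop   : 64 21 64
mod    : 64 21
6      : 64 21 6
over   : 64 21 6 21

4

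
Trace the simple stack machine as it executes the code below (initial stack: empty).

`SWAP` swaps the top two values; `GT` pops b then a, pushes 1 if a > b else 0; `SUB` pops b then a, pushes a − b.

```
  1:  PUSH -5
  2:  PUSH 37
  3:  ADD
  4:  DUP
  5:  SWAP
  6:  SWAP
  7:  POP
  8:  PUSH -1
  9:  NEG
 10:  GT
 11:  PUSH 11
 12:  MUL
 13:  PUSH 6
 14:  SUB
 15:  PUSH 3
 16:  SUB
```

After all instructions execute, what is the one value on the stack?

PUSH -5 → -5
PUSH 37 → -5 37
ADD     → 32
DUP     → 32 32
SWAP    → 32 32
SWAP    → 32 32
POP     → 32
PUSH -1 → 32 -1
NEG     → 32 1
GT      → 1
PUSH 11 → 1 11
MUL     → 11
PUSH 6  → 11 6
SUB     → 5
PUSH 3  → 5 3
SUB     → 2

2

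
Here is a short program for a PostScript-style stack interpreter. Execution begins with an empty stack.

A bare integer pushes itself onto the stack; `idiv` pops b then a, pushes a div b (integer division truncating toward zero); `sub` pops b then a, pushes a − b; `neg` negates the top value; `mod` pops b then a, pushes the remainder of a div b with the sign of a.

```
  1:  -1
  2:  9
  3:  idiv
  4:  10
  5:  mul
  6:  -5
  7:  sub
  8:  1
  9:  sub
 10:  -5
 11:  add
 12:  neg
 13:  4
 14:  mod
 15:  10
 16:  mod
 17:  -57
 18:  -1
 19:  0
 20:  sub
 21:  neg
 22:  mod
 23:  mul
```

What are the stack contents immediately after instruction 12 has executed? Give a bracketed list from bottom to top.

-1    -1
9     -1 9
idiv  0
10    0 10
mul   0
-5    0 -5
sub   5
1     5 1
sub   4
-5    4 -5
add   -1
neg   1

[1]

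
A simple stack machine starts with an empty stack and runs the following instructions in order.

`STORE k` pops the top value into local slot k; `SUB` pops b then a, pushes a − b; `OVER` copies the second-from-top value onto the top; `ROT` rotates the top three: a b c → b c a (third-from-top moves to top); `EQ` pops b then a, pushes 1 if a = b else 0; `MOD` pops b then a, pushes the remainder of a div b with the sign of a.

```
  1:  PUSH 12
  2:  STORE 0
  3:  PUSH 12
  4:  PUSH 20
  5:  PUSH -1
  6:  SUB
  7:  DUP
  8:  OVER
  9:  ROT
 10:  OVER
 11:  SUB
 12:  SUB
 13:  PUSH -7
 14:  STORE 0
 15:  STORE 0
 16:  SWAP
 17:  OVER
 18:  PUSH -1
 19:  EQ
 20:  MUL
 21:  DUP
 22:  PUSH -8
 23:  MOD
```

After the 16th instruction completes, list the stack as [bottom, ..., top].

PUSH 12 → [12]
STORE 0 → []
PUSH 12 → [12]
PUSH 20 → [12, 20]
PUSH -1 → [12, 20, -1]
SUB     → [12, 21]
DUP     → [12, 21, 21]
OVER    → [12, 21, 21, 21]
ROT     → [12, 21, 21, 21]
OVER    → [12, 21, 21, 21, 21]
SUB     → [12, 21, 21, 0]
SUB     → [12, 21, 21]
PUSH -7 → [12, 21, 21, -7]
STORE 0 → [12, 21, 21]
STORE 0 → [12, 21]
SWAP    → [21, 12]

[21, 12]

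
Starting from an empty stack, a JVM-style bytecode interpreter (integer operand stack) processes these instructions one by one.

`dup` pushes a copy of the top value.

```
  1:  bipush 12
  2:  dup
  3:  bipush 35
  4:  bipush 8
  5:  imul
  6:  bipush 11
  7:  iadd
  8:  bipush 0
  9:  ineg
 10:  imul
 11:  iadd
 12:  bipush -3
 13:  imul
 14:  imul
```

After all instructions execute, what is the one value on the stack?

bipush 12 : 12
dup       : 12 12
bipush 35 : 12 12 35
bipush 8  : 12 12 35 8
imul      : 12 12 280
bipush 11 : 12 12 280 11
iadd      : 12 12 291
bipush 0  : 12 12 291 0
ineg      : 12 12 291 0
imul      : 12 12 0
iadd      : 12 12
bipush -3 : 12 12 -3
imul      : 12 -36
imul      : -432

-432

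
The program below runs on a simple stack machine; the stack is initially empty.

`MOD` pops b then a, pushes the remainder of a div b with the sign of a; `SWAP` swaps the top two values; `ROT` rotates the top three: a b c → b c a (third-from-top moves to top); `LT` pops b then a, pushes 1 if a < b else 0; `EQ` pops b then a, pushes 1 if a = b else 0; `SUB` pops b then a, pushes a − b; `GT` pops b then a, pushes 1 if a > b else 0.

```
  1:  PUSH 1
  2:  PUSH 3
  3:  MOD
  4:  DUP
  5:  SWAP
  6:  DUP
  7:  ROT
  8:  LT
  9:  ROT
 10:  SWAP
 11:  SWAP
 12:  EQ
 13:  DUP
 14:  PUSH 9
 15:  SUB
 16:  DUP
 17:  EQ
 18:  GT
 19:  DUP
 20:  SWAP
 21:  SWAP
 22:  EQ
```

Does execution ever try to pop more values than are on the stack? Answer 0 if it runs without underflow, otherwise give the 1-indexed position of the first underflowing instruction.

9

PUSH 1 → [1]
PUSH 3 → [1, 3]
MOD    → [1]
DUP    → [1, 1]
SWAP   → [1, 1]
DUP    → [1, 1, 1]
ROT    → [1, 1, 1]
LT     → [1, 0]
ROT  — needs 3 operands, stack has 2 → underflow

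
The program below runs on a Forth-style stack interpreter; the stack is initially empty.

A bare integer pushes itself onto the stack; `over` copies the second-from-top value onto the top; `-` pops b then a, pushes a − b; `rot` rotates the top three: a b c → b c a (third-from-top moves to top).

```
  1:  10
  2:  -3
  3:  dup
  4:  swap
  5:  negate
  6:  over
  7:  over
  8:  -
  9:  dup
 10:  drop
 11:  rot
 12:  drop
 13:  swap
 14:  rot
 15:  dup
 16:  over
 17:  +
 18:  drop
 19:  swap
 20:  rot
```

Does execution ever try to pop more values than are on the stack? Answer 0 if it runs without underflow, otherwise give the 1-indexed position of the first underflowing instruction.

0

10     → [10]
-3     → [10, -3]
dup    → [10, -3, -3]
swap   → [10, -3, -3]
negate → [10, -3, 3]
over   → [10, -3, 3, -3]
over   → [10, -3, 3, -3, 3]
-      → [10, -3, 3, -6]
dup    → [10, -3, 3, -6, -6]
drop   → [10, -3, 3, -6]
rot    → [10, 3, -6, -3]
drop   → [10, 3, -6]
swap   → [10, -6, 3]
rot    → [-6, 3, 10]
dup    → [-6, 3, 10, 10]
over   → [-6, 3, 10, 10, 10]
+      → [-6, 3, 10, 20]
drop   → [-6, 3, 10]
swap   → [-6, 10, 3]
rot    → [10, 3, -6]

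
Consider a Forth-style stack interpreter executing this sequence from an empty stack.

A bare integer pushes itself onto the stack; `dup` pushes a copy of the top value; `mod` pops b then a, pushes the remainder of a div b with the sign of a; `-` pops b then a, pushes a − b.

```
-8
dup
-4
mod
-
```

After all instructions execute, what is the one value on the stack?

-8  → [-8]
dup → [-8, -8]
-4  → [-8, -8, -4]
mod → [-8, 0]
-   → [-8]

-8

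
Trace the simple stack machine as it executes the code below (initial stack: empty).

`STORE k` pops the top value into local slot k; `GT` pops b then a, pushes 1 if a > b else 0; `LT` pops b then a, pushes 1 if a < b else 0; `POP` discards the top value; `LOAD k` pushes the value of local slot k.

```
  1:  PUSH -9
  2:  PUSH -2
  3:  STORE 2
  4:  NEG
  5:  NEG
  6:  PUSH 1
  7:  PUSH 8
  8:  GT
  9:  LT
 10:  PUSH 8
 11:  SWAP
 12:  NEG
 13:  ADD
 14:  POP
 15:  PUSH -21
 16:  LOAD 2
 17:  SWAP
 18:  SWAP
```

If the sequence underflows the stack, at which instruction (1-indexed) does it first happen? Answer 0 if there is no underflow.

PUSH -9   -9
PUSH -2   -9 -2
STORE 2   -9
NEG       9
NEG       -9
PUSH 1    -9 1
PUSH 8    -9 1 8
GT        -9 0
LT        1
PUSH 8    1 8
SWAP      8 1
NEG       8 -1
ADD       7
POP       (empty)
PUSH -21  -21
LOAD 2    -21 -2
SWAP      -2 -21
SWAP      -21 -2

0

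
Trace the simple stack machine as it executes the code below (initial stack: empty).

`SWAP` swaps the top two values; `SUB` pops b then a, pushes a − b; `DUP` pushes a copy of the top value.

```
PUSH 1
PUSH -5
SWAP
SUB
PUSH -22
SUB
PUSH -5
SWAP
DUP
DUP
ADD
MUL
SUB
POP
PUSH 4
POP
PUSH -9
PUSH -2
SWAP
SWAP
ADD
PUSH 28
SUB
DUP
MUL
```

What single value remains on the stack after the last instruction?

PUSH 1    1
PUSH -5   1 -5
SWAP      -5 1
SUB       -6
PUSH -22  -6 -22
SUB       16
PUSH -5   16 -5
SWAP      -5 16
DUP       -5 16 16
DUP       -5 16 16 16
ADD       -5 16 32
MUL       -5 512
SUB       -517
POP       (empty)
PUSH 4    4
POP       (empty)
PUSH -9   -9
PUSH -2   -9 -2
SWAP      -2 -9
SWAP      -9 -2
ADD       -11
PUSH 28   -11 28
SUB       -39
DUP       -39 -39
MUL       1521

1521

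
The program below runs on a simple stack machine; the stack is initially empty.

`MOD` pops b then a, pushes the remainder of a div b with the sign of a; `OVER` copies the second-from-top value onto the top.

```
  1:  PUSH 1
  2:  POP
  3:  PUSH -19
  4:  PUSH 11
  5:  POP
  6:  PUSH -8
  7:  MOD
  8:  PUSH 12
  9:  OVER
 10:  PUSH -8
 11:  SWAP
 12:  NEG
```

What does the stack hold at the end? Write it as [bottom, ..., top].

PUSH 1   : [1]
POP      : []
PUSH -19 : [-19]
PUSH 11  : [-19, 11]
POP      : [-19]
PUSH -8  : [-19, -8]
MOD      : [-3]
PUSH 12  : [-3, 12]
OVER     : [-3, 12, -3]
PUSH -8  : [-3, 12, -3, -8]
SWAP     : [-3, 12, -8, -3]
NEG      : [-3, 12, -8, 3]

[-3, 12, -8, 3]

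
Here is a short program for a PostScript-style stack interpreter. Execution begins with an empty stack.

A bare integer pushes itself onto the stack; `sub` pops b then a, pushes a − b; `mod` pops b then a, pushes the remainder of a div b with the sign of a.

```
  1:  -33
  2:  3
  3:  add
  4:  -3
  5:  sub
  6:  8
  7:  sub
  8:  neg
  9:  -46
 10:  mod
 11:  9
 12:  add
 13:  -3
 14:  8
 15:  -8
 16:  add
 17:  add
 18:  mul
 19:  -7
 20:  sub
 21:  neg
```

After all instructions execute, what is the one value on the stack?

-33  -33
3    -33 3
add  -30
-3   -30 -3
sub  -27
8    -27 8
sub  -35
neg  35
-46  35 -46
mod  35
9    35 9
add  44
-3   44 -3
8    44 -3 8
-8   44 -3 8 -8
add  44 -3 0
add  44 -3
mul  -132
-7   -132 -7
sub  -125
neg  125

125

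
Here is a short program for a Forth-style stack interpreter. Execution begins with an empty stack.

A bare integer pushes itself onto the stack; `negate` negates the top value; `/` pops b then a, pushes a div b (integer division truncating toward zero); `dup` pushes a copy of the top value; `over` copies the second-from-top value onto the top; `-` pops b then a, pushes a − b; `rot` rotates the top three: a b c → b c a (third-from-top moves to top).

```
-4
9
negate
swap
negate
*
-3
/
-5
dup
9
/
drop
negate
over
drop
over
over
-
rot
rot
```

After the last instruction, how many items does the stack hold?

-4      -4
9       -4 9
negate  -4 -9
swap    -9 -4
negate  -9 4
*       -36
-3      -36 -3
/       12
-5      12 -5
dup     12 -5 -5
9       12 -5 -5 9
/       12 -5 0
drop    12 -5
negate  12 5
over    12 5 12
drop    12 5
over    12 5 12
over    12 5 12 5
-       12 5 7
rot     5 7 12
rot     7 12 5

3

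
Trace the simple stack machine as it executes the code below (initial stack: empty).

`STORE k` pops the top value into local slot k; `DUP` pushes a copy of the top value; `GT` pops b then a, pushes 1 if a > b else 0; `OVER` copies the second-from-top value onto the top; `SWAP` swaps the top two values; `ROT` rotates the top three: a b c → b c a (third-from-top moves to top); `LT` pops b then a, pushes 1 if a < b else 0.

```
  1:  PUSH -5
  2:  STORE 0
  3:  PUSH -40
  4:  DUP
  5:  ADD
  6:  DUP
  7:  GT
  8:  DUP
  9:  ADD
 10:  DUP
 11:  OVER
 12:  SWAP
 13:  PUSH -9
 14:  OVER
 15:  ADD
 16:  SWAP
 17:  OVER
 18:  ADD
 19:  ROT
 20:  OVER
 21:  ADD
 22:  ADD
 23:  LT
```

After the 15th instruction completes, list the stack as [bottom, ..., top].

[0, 0, 0, -9]

PUSH -5  : -5
STORE 0  : (empty)
PUSH -40 : -40
DUP      : -40 -40
ADD      : -80
DUP      : -80 -80
GT       : 0
DUP      : 0 0
ADD      : 0
DUP      : 0 0
OVER     : 0 0 0
SWAP     : 0 0 0
PUSH -9  : 0 0 0 -9
OVER     : 0 0 0 -9 0
ADD      : 0 0 0 -9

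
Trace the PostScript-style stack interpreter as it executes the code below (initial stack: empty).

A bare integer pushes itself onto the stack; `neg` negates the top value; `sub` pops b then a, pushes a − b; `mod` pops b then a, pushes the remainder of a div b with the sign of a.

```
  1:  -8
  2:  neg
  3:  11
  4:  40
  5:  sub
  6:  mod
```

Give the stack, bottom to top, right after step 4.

[8, 11, 40]

-8   [-8]
neg  [8]
11   [8, 11]
40   [8, 11, 40]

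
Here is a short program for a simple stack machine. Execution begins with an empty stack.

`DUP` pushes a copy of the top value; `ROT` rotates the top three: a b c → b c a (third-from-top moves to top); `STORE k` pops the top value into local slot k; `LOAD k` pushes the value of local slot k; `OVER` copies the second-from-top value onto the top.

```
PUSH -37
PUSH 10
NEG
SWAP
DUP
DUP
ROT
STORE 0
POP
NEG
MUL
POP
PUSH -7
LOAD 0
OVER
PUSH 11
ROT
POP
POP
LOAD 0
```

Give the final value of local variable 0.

PUSH -37 -> -37
PUSH 10  -> -37 10
NEG      -> -37 -10
SWAP     -> -10 -37
DUP      -> -10 -37 -37
DUP      -> -10 -37 -37 -37
ROT      -> -10 -37 -37 -37
STORE 0  -> -10 -37 -37
POP      -> -10 -37
NEG      -> -10 37
MUL      -> -370
POP      -> (empty)
PUSH -7  -> -7
LOAD 0   -> -7 -37
OVER     -> -7 -37 -7
PUSH 11  -> -7 -37 -7 11
ROT      -> -7 -7 11 -37
POP      -> -7 -7 11
POP      -> -7 -7
LOAD 0   -> -7 -7 -37

-37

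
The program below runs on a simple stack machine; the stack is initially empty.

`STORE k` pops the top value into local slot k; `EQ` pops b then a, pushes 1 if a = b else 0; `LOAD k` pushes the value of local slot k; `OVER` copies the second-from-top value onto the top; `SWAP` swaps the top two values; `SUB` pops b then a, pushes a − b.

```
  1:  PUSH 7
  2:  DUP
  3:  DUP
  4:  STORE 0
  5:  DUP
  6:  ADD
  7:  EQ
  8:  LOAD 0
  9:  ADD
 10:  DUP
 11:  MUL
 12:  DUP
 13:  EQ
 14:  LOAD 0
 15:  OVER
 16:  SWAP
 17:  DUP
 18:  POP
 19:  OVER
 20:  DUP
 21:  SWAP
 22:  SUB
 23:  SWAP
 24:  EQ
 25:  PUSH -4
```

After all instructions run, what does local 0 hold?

PUSH 7  -> 7
DUP     -> 7 7
DUP     -> 7 7 7
STORE 0 -> 7 7
DUP     -> 7 7 7
ADD     -> 7 14
EQ      -> 0
LOAD 0  -> 0 7
ADD     -> 7
DUP     -> 7 7
MUL     -> 49
DUP     -> 49 49
EQ      -> 1
LOAD 0  -> 1 7
OVER    -> 1 7 1
SWAP    -> 1 1 7
DUP     -> 1 1 7 7
POP     -> 1 1 7
OVER    -> 1 1 7 1
DUP     -> 1 1 7 1 1
SWAP    -> 1 1 7 1 1
SUB     -> 1 1 7 0
SWAP    -> 1 1 0 7
EQ      -> 1 1 0
PUSH -4 -> 1 1 0 -4

7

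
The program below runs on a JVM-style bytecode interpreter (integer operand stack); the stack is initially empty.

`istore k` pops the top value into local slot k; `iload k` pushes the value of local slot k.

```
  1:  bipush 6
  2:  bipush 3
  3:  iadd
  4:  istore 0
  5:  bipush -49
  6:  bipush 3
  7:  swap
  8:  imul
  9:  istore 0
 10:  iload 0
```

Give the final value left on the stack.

bipush 6   → [6]
bipush 3   → [6, 3]
iadd       → [9]
istore 0   → []
bipush -49 → [-49]
bipush 3   → [-49, 3]
swap       → [3, -49]
imul       → [-147]
istore 0   → []
iload 0    → [-147]

-147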